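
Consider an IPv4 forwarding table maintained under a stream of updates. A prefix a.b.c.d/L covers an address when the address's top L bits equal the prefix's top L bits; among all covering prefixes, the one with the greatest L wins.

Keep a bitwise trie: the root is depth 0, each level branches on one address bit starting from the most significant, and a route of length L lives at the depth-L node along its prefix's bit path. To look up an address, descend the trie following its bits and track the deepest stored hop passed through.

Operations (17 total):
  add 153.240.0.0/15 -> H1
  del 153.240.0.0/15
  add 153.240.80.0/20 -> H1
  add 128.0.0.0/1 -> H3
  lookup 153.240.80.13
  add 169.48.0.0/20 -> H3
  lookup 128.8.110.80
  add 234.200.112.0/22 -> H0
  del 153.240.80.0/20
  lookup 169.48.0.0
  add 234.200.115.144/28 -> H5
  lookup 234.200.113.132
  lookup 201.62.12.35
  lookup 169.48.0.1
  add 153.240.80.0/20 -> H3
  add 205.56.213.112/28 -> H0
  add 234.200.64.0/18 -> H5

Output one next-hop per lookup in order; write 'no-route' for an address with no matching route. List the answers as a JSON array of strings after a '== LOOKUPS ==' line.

Trace:
  add 153.240.0.0/15 -> H1 at depth 15
  - 153.240.0.0/15 clear@15
  add 153.240.80.0/20 -> H1 at depth 20
  add 128.0.0.0/1 -> H3 at depth 1
  lookup 153.240.80.13: bits 10011001111100000101 walk d0:-→d1:H3→d2:-→d3:-→d4:-→d5:-→d6:-→d7:-→d8:-→d9:-→d10:-→d11:-→d12:-→d13:-→d14:-→d15:-→d16:-→d17:-→d18:-→d19:-→d20:H1 -> H1
  add 169.48.0.0/20 -> H3 at depth 20
  lookup 128.8.110.80: bits 100 walk d0:-→d1:H3→d2:-→d3:- -> H3
  add 234.200.112.0/22 -> H0 at depth 22
  - 153.240.80.0/20 clear@20
  lookup 169.48.0.0: bits 10101001001100000000 walk d0:-→d1:H3→d2:-→d3:-→d4:-→d5:-→d6:-→d7:-→d8:-→d9:-→d10:-→d11:-→d12:-→d13:-→d14:-→d15:-→d16:-→d17:-→d18:-→d19:-→d20:H3 -> H3
  add 234.200.115.144/28 -> H5 at depth 28
  lookup 234.200.113.132: bits 1110101011001000011100 walk d0:-→d1:H3→d2:-→d3:-→d4:-→d5:-→d6:-→d7:-→d8:-→d9:-→d10:-→d11:-→d12:-→d13:-→d14:-→d15:-→d16:-→d17:-→d18:-→d19:-→d20:-→d21:-→d22:H0 -> H0
  lookup 201.62.12.35: bits 11 walk d0:-→d1:H3→d2:- -> H3
  lookup 169.48.0.1: bits 10101001001100000000 walk d0:-→d1:H3→d2:-→d3:-→d4:-→d5:-→d6:-→d7:-→d8:-→d9:-→d10:-→d11:-→d12:-→d13:-→d14:-→d15:-→d16:-→d17:-→d18:-→d19:-→d20:H3 -> H3
  add 153.240.80.0/20 -> H3 at depth 20
  add 205.56.213.112/28 -> H0 at depth 28
  add 234.200.64.0/18 -> H5 at depth 18

== LOOKUPS ==
["H1","H3","H3","H0","H3","H3"]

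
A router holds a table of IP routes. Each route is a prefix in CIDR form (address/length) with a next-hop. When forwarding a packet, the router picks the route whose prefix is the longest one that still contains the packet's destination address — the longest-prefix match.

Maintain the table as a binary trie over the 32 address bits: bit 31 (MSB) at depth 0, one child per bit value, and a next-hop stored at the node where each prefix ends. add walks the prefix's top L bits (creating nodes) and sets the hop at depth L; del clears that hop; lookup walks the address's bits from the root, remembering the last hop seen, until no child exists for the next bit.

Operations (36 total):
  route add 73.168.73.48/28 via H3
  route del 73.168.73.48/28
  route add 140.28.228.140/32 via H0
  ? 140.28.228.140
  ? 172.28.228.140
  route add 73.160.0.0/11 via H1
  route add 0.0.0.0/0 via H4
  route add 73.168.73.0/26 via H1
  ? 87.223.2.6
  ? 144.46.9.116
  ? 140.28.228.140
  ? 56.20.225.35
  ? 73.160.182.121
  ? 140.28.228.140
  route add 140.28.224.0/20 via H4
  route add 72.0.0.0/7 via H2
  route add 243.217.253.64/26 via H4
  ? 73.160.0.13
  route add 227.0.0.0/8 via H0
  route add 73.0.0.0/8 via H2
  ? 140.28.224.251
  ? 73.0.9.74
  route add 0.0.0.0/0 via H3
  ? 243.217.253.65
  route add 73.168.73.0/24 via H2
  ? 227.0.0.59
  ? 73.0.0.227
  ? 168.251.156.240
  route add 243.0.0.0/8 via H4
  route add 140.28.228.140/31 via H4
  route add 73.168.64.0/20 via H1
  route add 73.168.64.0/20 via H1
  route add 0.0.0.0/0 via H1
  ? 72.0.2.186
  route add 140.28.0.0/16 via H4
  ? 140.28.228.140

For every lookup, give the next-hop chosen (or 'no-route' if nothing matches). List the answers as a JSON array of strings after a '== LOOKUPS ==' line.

Process each operation:
  + 73.168.73.48/28 (H3) depth=28
  del 73.168.73.48/28 (clear depth 28)
  + 140.28.228.140/32 (H0) depth=32
  Q 140.28.228.140: descend 10001100000111001110010010001100 ; hops seen [H0] ; pick H0
  Q 172.28.228.140: descend 10 ; hops seen [∅] ; pick no-route
  + 73.160.0.0/11 (H1) depth=11
  + 0.0.0.0/0 (H4) depth=0
  + 73.168.73.0/26 (H1) depth=26
  Q 87.223.2.6: descend 010 ; hops seen [H4] ; pick H4
  Q 144.46.9.116: descend 100 ; hops seen [H4] ; pick H4
  Q 140.28.228.140: descend 10001100000111001110010010001100 ; hops seen [H4,H0] ; pick H0
  Q 56.20.225.35: descend 0 ; hops seen [H4] ; pick H4
  Q 73.160.182.121: descend 010010011010 ; hops seen [H4,H1] ; pick H1
  Q 140.28.228.140: descend 10001100000111001110010010001100 ; hops seen [H4,H0] ; pick H0
  + 140.28.224.0/20 (H4) depth=20
  + 72.0.0.0/7 (H2) depth=7
  + 243.217.253.64/26 (H4) depth=26
  Q 73.160.0.13: descend 010010011010 ; hops seen [H4,H2,H1] ; pick H1
  + 227.0.0.0/8 (H0) depth=8
  + 73.0.0.0/8 (H2) depth=8
  Q 140.28.224.251: descend 100011000001110011100 ; hops seen [H4,H4] ; pick H4
  Q 73.0.9.74: descend 01001001 ; hops seen [H4,H2,H2] ; pick H2
  + 0.0.0.0/0 (H3) depth=0
  Q 243.217.253.65: descend 11110011110110011111110101 ; hops seen [H3,H4] ; pick H4
  + 73.168.73.0/24 (H2) depth=24
  Q 227.0.0.59: descend 11100011 ; hops seen [H3,H0] ; pick H0
  Q 73.0.0.227: descend 01001001 ; hops seen [H3,H2,H2] ; pick H2
  Q 168.251.156.240: descend 10 ; hops seen [H3] ; pick H3
  + 243.0.0.0/8 (H4) depth=8
  + 140.28.228.140/31 (H4) depth=31
  + 73.168.64.0/20 (H1) depth=20
  + 73.168.64.0/20 (H1) depth=20
  + 0.0.0.0/0 (H1) depth=0
  Q 72.0.2.186: descend 0100100 ; hops seen [H1,H2] ; pick H2
  + 140.28.0.0/16 (H4) depth=16
  Q 140.28.228.140: descend 10001100000111001110010010001100 ; hops seen [H1,H4,H4,H4,H0] ; pick H0

== LOOKUPS ==
["H0","no-route","H4","H4","H0","H4","H1","H0","H1","H4","H2","H4","H0","H2","H3","H2","H0"]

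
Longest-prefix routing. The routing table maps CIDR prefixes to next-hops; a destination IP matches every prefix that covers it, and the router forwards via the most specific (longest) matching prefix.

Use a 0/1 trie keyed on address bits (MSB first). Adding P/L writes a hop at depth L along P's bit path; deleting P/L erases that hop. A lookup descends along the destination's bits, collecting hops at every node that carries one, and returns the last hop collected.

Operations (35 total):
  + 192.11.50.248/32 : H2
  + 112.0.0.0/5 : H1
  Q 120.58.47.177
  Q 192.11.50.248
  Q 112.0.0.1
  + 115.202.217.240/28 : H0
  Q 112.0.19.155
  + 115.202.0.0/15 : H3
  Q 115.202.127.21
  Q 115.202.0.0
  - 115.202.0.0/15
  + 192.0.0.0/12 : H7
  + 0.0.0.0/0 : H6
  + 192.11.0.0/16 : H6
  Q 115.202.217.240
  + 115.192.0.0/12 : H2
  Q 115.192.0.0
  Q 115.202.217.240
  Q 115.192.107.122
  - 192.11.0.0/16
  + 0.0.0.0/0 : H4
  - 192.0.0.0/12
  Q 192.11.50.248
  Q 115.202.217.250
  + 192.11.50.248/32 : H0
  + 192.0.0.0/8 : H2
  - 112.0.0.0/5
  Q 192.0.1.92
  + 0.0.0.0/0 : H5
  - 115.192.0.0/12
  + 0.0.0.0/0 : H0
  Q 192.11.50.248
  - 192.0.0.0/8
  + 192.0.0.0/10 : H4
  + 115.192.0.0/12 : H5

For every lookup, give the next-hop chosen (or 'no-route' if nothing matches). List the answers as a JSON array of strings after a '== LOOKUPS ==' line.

Process each operation:
  + 192.11.50.248/32 (H2) depth=32
  + 112.0.0.0/5 (H1) depth=5
  lookup 120.58.47.177: bits 0111 walk d0:-→d1:-→d2:-→d3:-→d4:- -> no-route
  lookup 192.11.50.248: bits 11000000000010110011001011111000 walk d0:-→d1:-→d2:-→d3:-→d4:-→d5:-→d6:-→d7:-→d8:-→d9:-→d10:-→d11:-→d12:-→d13:-→d14:-→d15:-→d16:-→d17:-→d18:-→d19:-→d20:-→d21:-→d22:-→d23:-→d24:-→d25:-→d26:-→d27:-→d28:-→d29:-→d30:-→d31:-→d32:H2 -> H2
  lookup 112.0.0.1: bits 01110 walk d0:-→d1:-→d2:-→d3:-→d4:-→d5:H1 -> H1
  + 115.202.217.240/28 (H0) depth=28
  lookup 112.0.19.155: bits 011100 walk d0:-→d1:-→d2:-→d3:-→d4:-→d5:H1→d6:- -> H1
  + 115.202.0.0/15 (H3) depth=15
  lookup 115.202.127.21: bits 0111001111001010 walk d0:-→d1:-→d2:-→d3:-→d4:-→d5:H1→d6:-→d7:-→d8:-→d9:-→d10:-→d11:-→d12:-→d13:-→d14:-→d15:H3→d16:- -> H3
  lookup 115.202.0.0: bits 0111001111001010 walk d0:-→d1:-→d2:-→d3:-→d4:-→d5:H1→d6:-→d7:-→d8:-→d9:-→d10:-→d11:-→d12:-→d13:-→d14:-→d15:H3→d16:- -> H3
  - 115.202.0.0/15 clear@15
  + 192.0.0.0/12 (H7) depth=12
  + 0.0.0.0/0 (H6) depth=0
  + 192.11.0.0/16 (H6) depth=16
  lookup 115.202.217.240: bits 0111001111001010110110011111 walk d0:H6→d1:-→d2:-→d3:-→d4:-→d5:H1→d6:-→d7:-→d8:-→d9:-→d10:-→d11:-→d12:-→d13:-→d14:-→d15:-→d16:-→d17:-→d18:-→d19:-→d20:-→d21:-→d22:-→d23:-→d24:-→d25:-→d26:-→d27:-→d28:H0 -> H0
  + 115.192.0.0/12 (H2) depth=12
  lookup 115.192.0.0: bits 011100111100 walk d0:H6→d1:-→d2:-→d3:-→d4:-→d5:H1→d6:-→d7:-→d8:-→d9:-→d10:-→d11:-→d12:H2 -> H2
  lookup 115.202.217.240: bits 0111001111001010110110011111 walk d0:H6→d1:-→d2:-→d3:-→d4:-→d5:H1→d6:-→d7:-→d8:-→d9:-→d10:-→d11:-→d12:H2→d13:-→d14:-→d15:-→d16:-→d17:-→d18:-→d19:-→d20:-→d21:-→d22:-→d23:-→d24:-→d25:-→d26:-→d27:-→d28:H0 -> H0
  lookup 115.192.107.122: bits 011100111100 walk d0:H6→d1:-→d2:-→d3:-→d4:-→d5:H1→d6:-→d7:-→d8:-→d9:-→d10:-→d11:-→d12:H2 -> H2
  - 192.11.0.0/16 clear@16
  + 0.0.0.0/0 (H4) depth=0
  - 192.0.0.0/12 clear@12
  lookup 192.11.50.248: bits 11000000000010110011001011111000 walk d0:H4→d1:-→d2:-→d3:-→d4:-→d5:-→d6:-→d7:-→d8:-→d9:-→d10:-→d11:-→d12:-→d13:-→d14:-→d15:-→d16:-→d17:-→d18:-→d19:-→d20:-→d21:-→d22:-→d23:-→d24:-→d25:-→d26:-→d27:-→d28:-→d29:-→d30:-→d31:-→d32:H2 -> H2
  lookup 115.202.217.250: bits 0111001111001010110110011111 walk d0:H4→d1:-→d2:-→d3:-→d4:-→d5:H1→d6:-→d7:-→d8:-→d9:-→d10:-→d11:-→d12:H2→d13:-→d14:-→d15:-→d16:-→d17:-→d18:-→d19:-→d20:-→d21:-→d22:-→d23:-→d24:-→d25:-→d26:-→d27:-→d28:H0 -> H0
  + 192.11.50.248/32 (H0) depth=32
  + 192.0.0.0/8 (H2) depth=8
  - 112.0.0.0/5 clear@5
  lookup 192.0.1.92: bits 110000000000 walk d0:H4→d1:-→d2:-→d3:-→d4:-→d5:-→d6:-→d7:-→d8:H2→d9:-→d10:-→d11:-→d12:- -> H2
  + 0.0.0.0/0 (H5) depth=0
  - 115.192.0.0/12 clear@12
  + 0.0.0.0/0 (H0) depth=0
  lookup 192.11.50.248: bits 11000000000010110011001011111000 walk d0:H0→d1:-→d2:-→d3:-→d4:-→d5:-→d6:-→d7:-→d8:H2→d9:-→d10:-→d11:-→d12:-→d13:-→d14:-→d15:-→d16:-→d17:-→d18:-→d19:-→d20:-→d21:-→d22:-→d23:-→d24:-→d25:-→d26:-→d27:-→d28:-→d29:-→d30:-→d31:-→d32:H0 -> H0
  - 192.0.0.0/8 clear@8
  + 192.0.0.0/10 (H4) depth=10
  + 115.192.0.0/12 (H5) depth=12

== LOOKUPS ==
["no-route","H2","H1","H1","H3","H3","H0","H2","H0","H2","H2","H0","H2","H0"]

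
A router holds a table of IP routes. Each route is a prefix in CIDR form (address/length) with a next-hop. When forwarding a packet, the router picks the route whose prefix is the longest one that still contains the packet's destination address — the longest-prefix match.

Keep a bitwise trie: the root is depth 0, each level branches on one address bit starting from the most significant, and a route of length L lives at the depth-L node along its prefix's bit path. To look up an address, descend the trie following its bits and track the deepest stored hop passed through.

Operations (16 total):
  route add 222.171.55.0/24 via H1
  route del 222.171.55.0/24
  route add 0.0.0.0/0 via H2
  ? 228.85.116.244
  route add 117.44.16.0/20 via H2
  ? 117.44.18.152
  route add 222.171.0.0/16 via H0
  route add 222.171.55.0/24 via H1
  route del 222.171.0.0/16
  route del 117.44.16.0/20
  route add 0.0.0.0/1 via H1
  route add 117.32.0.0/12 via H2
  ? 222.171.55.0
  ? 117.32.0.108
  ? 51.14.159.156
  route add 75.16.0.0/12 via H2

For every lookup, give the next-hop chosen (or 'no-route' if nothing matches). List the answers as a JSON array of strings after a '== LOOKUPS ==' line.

Trace:
  + 222.171.55.0/24 (H1) depth=24
  del 222.171.55.0/24 (clear depth 24)
  + 0.0.0.0/0 (H2) depth=0
  ? 228.85.116.244  path d0:H2→d1:-→d2:-  best=H2
  + 117.44.16.0/20 (H2) depth=20
  ? 117.44.18.152  path d0:H2→d1:-→d2:-→d3:-→d4:-→d5:-→d6:-→d7:-→d8:-→d9:-→d10:-→d11:-→d12:-→d13:-→d14:-→d15:-→d16:-→d17:-→d18:-→d19:-→d20:H2  best=H2
  + 222.171.0.0/16 (H0) depth=16
  + 222.171.55.0/24 (H1) depth=24
  del 222.171.0.0/16 (clear depth 16)
  del 117.44.16.0/20 (clear depth 20)
  + 0.0.0.0/1 (H1) depth=1
  + 117.32.0.0/12 (H2) depth=12
  ? 222.171.55.0  path d0:H2→d1:-→d2:-→d3:-→d4:-→d5:-→d6:-→d7:-→d8:-→d9:-→d10:-→d11:-→d12:-→d13:-→d14:-→d15:-→d16:-→d17:-→d18:-→d19:-→d20:-→d21:-→d22:-→d23:-→d24:H1  best=H1
  ? 117.32.0.108  path d0:H2→d1:H1→d2:-→d3:-→d4:-→d5:-→d6:-→d7:-→d8:-→d9:-→d10:-→d11:-→d12:H2  best=H2
  ? 51.14.159.156  path d0:H2→d1:H1  best=H1
  + 75.16.0.0/12 (H2) depth=12

== LOOKUPS ==
["H2","H2","H1","H2","H1"]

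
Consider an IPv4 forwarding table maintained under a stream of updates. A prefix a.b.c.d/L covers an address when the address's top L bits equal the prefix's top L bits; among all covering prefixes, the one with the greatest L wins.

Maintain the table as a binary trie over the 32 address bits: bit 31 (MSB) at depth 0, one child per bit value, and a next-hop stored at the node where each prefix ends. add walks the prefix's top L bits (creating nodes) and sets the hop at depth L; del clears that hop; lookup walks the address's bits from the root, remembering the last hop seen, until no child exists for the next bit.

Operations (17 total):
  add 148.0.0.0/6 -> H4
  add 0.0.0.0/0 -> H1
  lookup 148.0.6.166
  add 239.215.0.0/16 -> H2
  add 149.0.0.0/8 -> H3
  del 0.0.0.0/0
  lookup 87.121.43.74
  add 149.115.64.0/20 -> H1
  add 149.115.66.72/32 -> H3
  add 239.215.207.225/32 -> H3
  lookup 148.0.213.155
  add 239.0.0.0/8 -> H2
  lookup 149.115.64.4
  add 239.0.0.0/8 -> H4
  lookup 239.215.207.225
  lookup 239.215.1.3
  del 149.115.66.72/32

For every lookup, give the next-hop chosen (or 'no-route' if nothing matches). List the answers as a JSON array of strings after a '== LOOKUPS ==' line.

Process each operation:
  add 148.0.0.0/6 -> H4 at depth 6
  add 0.0.0.0/0 -> H1 at depth 0
  Q 148.0.6.166: descend 100101 ; hops seen [H1,H4] ; pick H4
  add 239.215.0.0/16 -> H2 at depth 16
  add 149.0.0.0/8 -> H3 at depth 8
  - 0.0.0.0/0 clear@0
  Q 87.121.43.74: descend ε ; hops seen [∅] ; pick no-route
  add 149.115.64.0/20 -> H1 at depth 20
  add 149.115.66.72/32 -> H3 at depth 32
  add 239.215.207.225/32 -> H3 at depth 32
  Q 148.0.213.155: descend 1001010 ; hops seen [H4] ; pick H4
  add 239.0.0.0/8 -> H2 at depth 8
  Q 149.115.64.4: descend 1001010101110011010000 ; hops seen [H4,H3,H1] ; pick H1
  add 239.0.0.0/8 -> H4 at depth 8
  Q 239.215.207.225: descend 11101111110101111100111111100001 ; hops seen [H4,H2,H3] ; pick H3
  Q 239.215.1.3: descend 1110111111010111 ; hops seen [H4,H2] ; pick H2
  - 149.115.66.72/32 clear@32

== LOOKUPS ==
["H4","no-route","H4","H1","H3","H2"]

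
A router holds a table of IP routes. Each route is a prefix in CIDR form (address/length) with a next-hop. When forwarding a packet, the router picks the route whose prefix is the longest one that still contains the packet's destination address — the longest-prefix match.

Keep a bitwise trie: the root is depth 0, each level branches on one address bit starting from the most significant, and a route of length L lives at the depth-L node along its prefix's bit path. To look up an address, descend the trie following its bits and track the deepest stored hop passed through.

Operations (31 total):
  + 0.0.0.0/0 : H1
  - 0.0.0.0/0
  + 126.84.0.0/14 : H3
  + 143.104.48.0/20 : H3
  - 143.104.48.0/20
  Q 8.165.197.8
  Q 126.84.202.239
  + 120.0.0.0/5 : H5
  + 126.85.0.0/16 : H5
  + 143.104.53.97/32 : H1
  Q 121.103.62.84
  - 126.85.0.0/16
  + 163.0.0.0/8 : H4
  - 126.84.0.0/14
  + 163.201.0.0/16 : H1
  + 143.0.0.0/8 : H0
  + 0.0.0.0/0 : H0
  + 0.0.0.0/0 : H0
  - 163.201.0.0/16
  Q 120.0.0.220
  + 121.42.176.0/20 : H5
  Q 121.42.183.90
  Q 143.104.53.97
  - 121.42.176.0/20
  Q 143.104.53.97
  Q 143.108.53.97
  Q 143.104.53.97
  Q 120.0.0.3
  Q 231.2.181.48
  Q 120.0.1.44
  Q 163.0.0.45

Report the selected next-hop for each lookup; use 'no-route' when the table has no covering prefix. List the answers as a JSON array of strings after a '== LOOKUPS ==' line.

Process each operation:
  add 0.0.0.0/0 -> H1 at depth 0
  - 0.0.0.0/0 clear@0
  add 126.84.0.0/14 -> H3 at depth 14
  add 143.104.48.0/20 -> H3 at depth 20
  - 143.104.48.0/20 clear@20
  Q 8.165.197.8: descend 0 ; hops seen [∅] ; pick no-route
  Q 126.84.202.239: descend 01111110010101 ; hops seen [H3] ; pick H3
  add 120.0.0.0/5 -> H5 at depth 5
  add 126.85.0.0/16 -> H5 at depth 16
  add 143.104.53.97/32 -> H1 at depth 32
  Q 121.103.62.84: descend 01111 ; hops seen [H5] ; pick H5
  - 126.85.0.0/16 clear@16
  add 163.0.0.0/8 -> H4 at depth 8
  - 126.84.0.0/14 clear@14
  add 163.201.0.0/16 -> H1 at depth 16
  add 143.0.0.0/8 -> H0 at depth 8
  add 0.0.0.0/0 -> H0 at depth 0
  add 0.0.0.0/0 -> H0 at depth 0
  - 163.201.0.0/16 clear@16
  Q 120.0.0.220: descend 01111 ; hops seen [H0,H5] ; pick H5
  add 121.42.176.0/20 -> H5 at depth 20
  Q 121.42.183.90: descend 01111001001010101011 ; hops seen [H0,H5,H5] ; pick H5
  Q 143.104.53.97: descend 10001111011010000011010101100001 ; hops seen [H0,H0,H1] ; pick H1
  - 121.42.176.0/20 clear@20
  Q 143.104.53.97: descend 10001111011010000011010101100001 ; hops seen [H0,H0,H1] ; pick H1
  Q 143.108.53.97: descend 1000111101101 ; hops seen [H0,H0] ; pick H0
  Q 143.104.53.97: descend 10001111011010000011010101100001 ; hops seen [H0,H0,H1] ; pick H1
  Q 120.0.0.3: descend 0111100 ; hops seen [H0,H5] ; pick H5
  Q 231.2.181.48: descend 1 ; hops seen [H0] ; pick H0
  Q 120.0.1.44: descend 0111100 ; hops seen [H0,H5] ; pick H5
  Q 163.0.0.45: descend 10100011 ; hops seen [H0,H4] ; pick H4

== LOOKUPS ==
["no-route","H3","H5","H5","H5","H1","H1","H0","H1","H5","H0","H5","H4"]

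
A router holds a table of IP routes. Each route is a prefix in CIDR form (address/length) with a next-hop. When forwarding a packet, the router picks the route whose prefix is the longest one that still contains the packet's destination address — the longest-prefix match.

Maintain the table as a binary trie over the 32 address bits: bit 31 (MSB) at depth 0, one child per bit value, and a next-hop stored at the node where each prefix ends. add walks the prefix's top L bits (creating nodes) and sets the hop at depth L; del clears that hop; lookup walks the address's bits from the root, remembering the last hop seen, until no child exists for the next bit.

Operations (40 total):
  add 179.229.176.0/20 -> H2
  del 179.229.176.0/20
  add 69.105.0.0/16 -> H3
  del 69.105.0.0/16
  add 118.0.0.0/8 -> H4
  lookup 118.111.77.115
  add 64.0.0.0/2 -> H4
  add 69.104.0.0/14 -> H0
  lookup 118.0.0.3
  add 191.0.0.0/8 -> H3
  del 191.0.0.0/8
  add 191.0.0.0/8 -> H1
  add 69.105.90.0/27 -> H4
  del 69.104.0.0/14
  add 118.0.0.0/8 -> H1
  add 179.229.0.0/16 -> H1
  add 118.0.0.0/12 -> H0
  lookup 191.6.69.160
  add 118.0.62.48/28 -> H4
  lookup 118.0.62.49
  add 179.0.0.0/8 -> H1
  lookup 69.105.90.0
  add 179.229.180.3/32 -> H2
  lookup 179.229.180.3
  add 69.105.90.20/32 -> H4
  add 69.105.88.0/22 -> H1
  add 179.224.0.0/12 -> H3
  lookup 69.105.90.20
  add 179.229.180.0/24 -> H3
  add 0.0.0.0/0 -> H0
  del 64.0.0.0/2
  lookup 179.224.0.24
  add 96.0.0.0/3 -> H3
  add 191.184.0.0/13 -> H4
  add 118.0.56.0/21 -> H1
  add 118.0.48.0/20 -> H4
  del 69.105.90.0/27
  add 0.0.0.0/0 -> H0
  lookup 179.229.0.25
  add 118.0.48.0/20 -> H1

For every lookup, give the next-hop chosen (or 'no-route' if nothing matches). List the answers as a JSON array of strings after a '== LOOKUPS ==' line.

Apply in order:
  add 179.229.176.0/20 -> H2 at depth 20
  - 179.229.176.0/20 clear@20
  add 69.105.0.0/16 -> H3 at depth 16
  - 69.105.0.0/16 clear@16
  add 118.0.0.0/8 -> H4 at depth 8
  ? 118.111.77.115  path d0:-→d1:-→d2:-→d3:-→d4:-→d5:-→d6:-→d7:-→d8:H4  best=H4
  add 64.0.0.0/2 -> H4 at depth 2
  add 69.104.0.0/14 -> H0 at depth 14
  ? 118.0.0.3  path d0:-→d1:-→d2:H4→d3:-→d4:-→d5:-→d6:-→d7:-→d8:H4  best=H4
  add 191.0.0.0/8 -> H3 at depth 8
  - 191.0.0.0/8 clear@8
  add 191.0.0.0/8 -> H1 at depth 8
  add 69.105.90.0/27 -> H4 at depth 27
  - 69.104.0.0/14 clear@14
  add 118.0.0.0/8 -> H1 at depth 8
  add 179.229.0.0/16 -> H1 at depth 16
  add 118.0.0.0/12 -> H0 at depth 12
  ? 191.6.69.160  path d0:-→d1:-→d2:-→d3:-→d4:-→d5:-→d6:-→d7:-→d8:H1  best=H1
  add 118.0.62.48/28 -> H4 at depth 28
  ? 118.0.62.49  path d0:-→d1:-→d2:H4→d3:-→d4:-→d5:-→d6:-→d7:-→d8:H1→d9:-→d10:-→d11:-→d12:H0→d13:-→d14:-→d15:-→d16:-→d17:-→d18:-→d19:-→d20:-→d21:-→d22:-→d23:-→d24:-→d25:-→d26:-→d27:-→d28:H4  best=H4
  add 179.0.0.0/8 -> H1 at depth 8
  ? 69.105.90.0  path d0:-→d1:-→d2:H4→d3:-→d4:-→d5:-→d6:-→d7:-→d8:-→d9:-→d10:-→d11:-→d12:-→d13:-→d14:-→d15:-→d16:-→d17:-→d18:-→d19:-→d20:-→d21:-→d22:-→d23:-→d24:-→d25:-→d26:-→d27:H4  best=H4
  add 179.229.180.3/32 -> H2 at depth 32
  ? 179.229.180.3  path d0:-→d1:-→d2:-→d3:-→d4:-→d5:-→d6:-→d7:-→d8:H1→d9:-→d10:-→d11:-→d12:-→d13:-→d14:-→d15:-→d16:H1→d17:-→d18:-→d19:-→d20:-→d21:-→d22:-→d23:-→d24:-→d25:-→d26:-→d27:-→d28:-→d29:-→d30:-→d31:-→d32:H2  best=H2
  add 69.105.90.20/32 -> H4 at depth 32
  add 69.105.88.0/22 -> H1 at depth 22
  add 179.224.0.0/12 -> H3 at depth 12
  ? 69.105.90.20  path d0:-→d1:-→d2:H4→d3:-→d4:-→d5:-→d6:-→d7:-→d8:-→d9:-→d10:-→d11:-→d12:-→d13:-→d14:-→d15:-→d16:-→d17:-→d18:-→d19:-→d20:-→d21:-→d22:H1→d23:-→d24:-→d25:-→d26:-→d27:H4→d28:-→d29:-→d30:-→d31:-→d32:H4  best=H4
  add 179.229.180.0/24 -> H3 at depth 24
  add 0.0.0.0/0 -> H0 at depth 0
  - 64.0.0.0/2 clear@2
  ? 179.224.0.24  path d0:H0→d1:-→d2:-→d3:-→d4:-→d5:-→d6:-→d7:-→d8:H1→d9:-→d10:-→d11:-→d12:H3→d13:-  best=H3
  add 96.0.0.0/3 -> H3 at depth 3
  add 191.184.0.0/13 -> H4 at depth 13
  add 118.0.56.0/21 -> H1 at depth 21
  add 118.0.48.0/20 -> H4 at depth 20
  - 69.105.90.0/27 clear@27
  add 0.0.0.0/0 -> H0 at depth 0
  ? 179.229.0.25  path d0:H0→d1:-→d2:-→d3:-→d4:-→d5:-→d6:-→d7:-→d8:H1→d9:-→d10:-→d11:-→d12:H3→d13:-→d14:-→d15:-→d16:H1  best=H1
  add 118.0.48.0/20 -> H1 at depth 20

== LOOKUPS ==
["H4","H4","H1","H4","H4","H2","H4","H3","H1"]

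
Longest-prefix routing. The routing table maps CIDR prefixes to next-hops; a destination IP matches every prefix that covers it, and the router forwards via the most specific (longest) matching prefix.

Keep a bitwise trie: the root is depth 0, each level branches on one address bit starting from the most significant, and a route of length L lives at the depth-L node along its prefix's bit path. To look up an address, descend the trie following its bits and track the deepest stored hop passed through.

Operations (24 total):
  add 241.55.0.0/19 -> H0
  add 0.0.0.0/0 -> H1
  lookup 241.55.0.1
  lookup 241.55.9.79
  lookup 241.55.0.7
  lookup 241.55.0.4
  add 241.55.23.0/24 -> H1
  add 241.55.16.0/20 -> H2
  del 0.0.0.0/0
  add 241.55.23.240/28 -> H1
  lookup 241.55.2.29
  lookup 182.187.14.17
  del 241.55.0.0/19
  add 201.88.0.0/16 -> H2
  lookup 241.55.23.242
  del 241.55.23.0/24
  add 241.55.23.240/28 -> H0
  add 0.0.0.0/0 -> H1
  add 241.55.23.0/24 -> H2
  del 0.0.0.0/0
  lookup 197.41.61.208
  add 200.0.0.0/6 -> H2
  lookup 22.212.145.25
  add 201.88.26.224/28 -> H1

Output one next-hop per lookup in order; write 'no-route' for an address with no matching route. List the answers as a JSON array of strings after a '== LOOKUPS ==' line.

Apply in order:
  add 241.55.0.0/19 -> H0 at depth 19
  add 0.0.0.0/0 -> H1 at depth 0
  lookup 241.55.0.1: bits 1111000100110111000 walk d0:H1→d1:-→d2:-→d3:-→d4:-→d5:-→d6:-→d7:-→d8:-→d9:-→d10:-→d11:-→d12:-→d13:-→d14:-→d15:-→d16:-→d17:-→d18:-→d19:H0 -> H0
  lookup 241.55.9.79: bits 1111000100110111000 walk d0:H1→d1:-→d2:-→d3:-→d4:-→d5:-→d6:-→d7:-→d8:-→d9:-→d10:-→d11:-→d12:-→d13:-→d14:-→d15:-→d16:-→d17:-→d18:-→d19:H0 -> H0
  lookup 241.55.0.7: bits 1111000100110111000 walk d0:H1→d1:-→d2:-→d3:-→d4:-→d5:-→d6:-→d7:-→d8:-→d9:-→d10:-→d11:-→d12:-→d13:-→d14:-→d15:-→d16:-→d17:-→d18:-→d19:H0 -> H0
  lookup 241.55.0.4: bits 1111000100110111000 walk d0:H1→d1:-→d2:-→d3:-→d4:-→d5:-→d6:-→d7:-→d8:-→d9:-→d10:-→d11:-→d12:-→d13:-→d14:-→d15:-→d16:-→d17:-→d18:-→d19:H0 -> H0
  add 241.55.23.0/24 -> H1 at depth 24
  add 241.55.16.0/20 -> H2 at depth 20
  del 0.0.0.0/0 (clear depth 0)
  add 241.55.23.240/28 -> H1 at depth 28
  lookup 241.55.2.29: bits 1111000100110111000 walk d0:-→d1:-→d2:-→d3:-→d4:-→d5:-→d6:-→d7:-→d8:-→d9:-→d10:-→d11:-→d12:-→d13:-→d14:-→d15:-→d16:-→d17:-→d18:-→d19:H0 -> H0
  lookup 182.187.14.17: bits 1 walk d0:-→d1:- -> no-route
  del 241.55.0.0/19 (clear depth 19)
  add 201.88.0.0/16 -> H2 at depth 16
  lookup 241.55.23.242: bits 1111000100110111000101111111 walk d0:-→d1:-→d2:-→d3:-→d4:-→d5:-→d6:-→d7:-→d8:-→d9:-→d10:-→d11:-→d12:-→d13:-→d14:-→d15:-→d16:-→d17:-→d18:-→d19:-→d20:H2→d21:-→d22:-→d23:-→d24:H1→d25:-→d26:-→d27:-→d28:H1 -> H1
  del 241.55.23.0/24 (clear depth 24)
  add 241.55.23.240/28 -> H0 at depth 28
  add 0.0.0.0/0 -> H1 at depth 0
  add 241.55.23.0/24 -> H2 at depth 24
  del 0.0.0.0/0 (clear depth 0)
  lookup 197.41.61.208: bits 1100 walk d0:-→d1:-→d2:-→d3:-→d4:- -> no-route
  add 200.0.0.0/6 -> H2 at depth 6
  lookup 22.212.145.25: bits ε walk d0:- -> no-route
  add 201.88.26.224/28 -> H1 at depth 28

== LOOKUPS ==
["H0","H0","H0","H0","H0","no-route","H1","no-route","no-route"]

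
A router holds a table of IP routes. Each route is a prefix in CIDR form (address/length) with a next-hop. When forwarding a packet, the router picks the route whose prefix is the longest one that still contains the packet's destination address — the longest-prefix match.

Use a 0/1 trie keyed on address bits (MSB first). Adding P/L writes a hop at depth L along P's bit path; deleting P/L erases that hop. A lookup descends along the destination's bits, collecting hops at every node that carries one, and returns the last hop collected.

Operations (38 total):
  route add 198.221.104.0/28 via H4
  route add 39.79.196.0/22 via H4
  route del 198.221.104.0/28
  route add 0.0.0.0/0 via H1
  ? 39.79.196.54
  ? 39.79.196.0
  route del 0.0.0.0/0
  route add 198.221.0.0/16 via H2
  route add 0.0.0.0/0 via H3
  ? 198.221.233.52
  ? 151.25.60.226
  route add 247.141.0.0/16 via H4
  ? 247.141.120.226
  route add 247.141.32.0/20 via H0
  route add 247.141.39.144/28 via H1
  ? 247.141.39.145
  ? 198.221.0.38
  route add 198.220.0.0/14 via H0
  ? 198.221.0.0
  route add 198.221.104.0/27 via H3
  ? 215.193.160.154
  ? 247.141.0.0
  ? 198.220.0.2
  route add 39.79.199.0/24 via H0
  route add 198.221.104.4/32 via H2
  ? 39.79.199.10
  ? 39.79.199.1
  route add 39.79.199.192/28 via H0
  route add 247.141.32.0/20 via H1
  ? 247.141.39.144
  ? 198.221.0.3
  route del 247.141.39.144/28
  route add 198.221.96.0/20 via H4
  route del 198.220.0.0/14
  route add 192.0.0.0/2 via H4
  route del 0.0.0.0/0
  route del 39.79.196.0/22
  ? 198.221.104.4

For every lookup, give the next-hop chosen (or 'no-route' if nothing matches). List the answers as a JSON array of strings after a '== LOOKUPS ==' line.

Process each operation:
  + 198.221.104.0/28 (H4) depth=28
  + 39.79.196.0/22 (H4) depth=22
  - 198.221.104.0/28 clear@28
  + 0.0.0.0/0 (H1) depth=0
  lookup 39.79.196.54: bits 0010011101001111110001 walk d0:H1→d1:-→d2:-→d3:-→d4:-→d5:-→d6:-→d7:-→d8:-→d9:-→d10:-→d11:-→d12:-→d13:-→d14:-→d15:-→d16:-→d17:-→d18:-→d19:-→d20:-→d21:-→d22:H4 -> H4
  lookup 39.79.196.0: bits 0010011101001111110001 walk d0:H1→d1:-→d2:-→d3:-→d4:-→d5:-→d6:-→d7:-→d8:-→d9:-→d10:-→d11:-→d12:-→d13:-→d14:-→d15:-→d16:-→d17:-→d18:-→d19:-→d20:-→d21:-→d22:H4 -> H4
  - 0.0.0.0/0 clear@0
  + 198.221.0.0/16 (H2) depth=16
  + 0.0.0.0/0 (H3) depth=0
  lookup 198.221.233.52: bits 1100011011011101 walk d0:H3→d1:-→d2:-→d3:-→d4:-→d5:-→d6:-→d7:-→d8:-→d9:-→d10:-→d11:-→d12:-→d13:-→d14:-→d15:-→d16:H2 -> H2
  lookup 151.25.60.226: bits 1 walk d0:H3→d1:- -> H3
  + 247.141.0.0/16 (H4) depth=16
  lookup 247.141.120.226: bits 1111011110001101 walk d0:H3→d1:-→d2:-→d3:-→d4:-→d5:-→d6:-→d7:-→d8:-→d9:-→d10:-→d11:-→d12:-→d13:-→d14:-→d15:-→d16:H4 -> H4
  + 247.141.32.0/20 (H0) depth=20
  + 247.141.39.144/28 (H1) depth=28
  lookup 247.141.39.145: bits 1111011110001101001001111001 walk d0:H3→d1:-→d2:-→d3:-→d4:-→d5:-→d6:-→d7:-→d8:-→d9:-→d10:-→d11:-→d12:-→d13:-→d14:-→d15:-→d16:H4→d17:-→d18:-→d19:-→d20:H0→d21:-→d22:-→d23:-→d24:-→d25:-→d26:-→d27:-→d28:H1 -> H1
  lookup 198.221.0.38: bits 11000110110111010 walk d0:H3→d1:-→d2:-→d3:-→d4:-→d5:-→d6:-→d7:-→d8:-→d9:-→d10:-→d11:-→d12:-→d13:-→d14:-→d15:-→d16:H2→d17:- -> H2
  + 198.220.0.0/14 (H0) depth=14
  lookup 198.221.0.0: bits 11000110110111010 walk d0:H3→d1:-→d2:-→d3:-→d4:-→d5:-→d6:-→d7:-→d8:-→d9:-→d10:-→d11:-→d12:-→d13:-→d14:H0→d15:-→d16:H2→d17:- -> H2
  + 198.221.104.0/27 (H3) depth=27
  lookup 215.193.160.154: bits 110 walk d0:H3→d1:-→d2:-→d3:- -> H3
  lookup 247.141.0.0: bits 111101111000110100 walk d0:H3→d1:-→d2:-→d3:-→d4:-→d5:-→d6:-→d7:-→d8:-→d9:-→d10:-→d11:-→d12:-→d13:-→d14:-→d15:-→d16:H4→d17:-→d18:- -> H4
  lookup 198.220.0.2: bits 110001101101110 walk d0:H3→d1:-→d2:-→d3:-→d4:-→d5:-→d6:-→d7:-→d8:-→d9:-→d10:-→d11:-→d12:-→d13:-→d14:H0→d15:- -> H0
  + 39.79.199.0/24 (H0) depth=24
  + 198.221.104.4/32 (H2) depth=32
  lookup 39.79.199.10: bits 001001110100111111000111 walk d0:H3→d1:-→d2:-→d3:-→d4:-→d5:-→d6:-→d7:-→d8:-→d9:-→d10:-→d11:-→d12:-→d13:-→d14:-→d15:-→d16:-→d17:-→d18:-→d19:-→d20:-→d21:-→d22:H4→d23:-→d24:H0 -> H0
  lookup 39.79.199.1: bits 001001110100111111000111 walk d0:H3→d1:-→d2:-→d3:-→d4:-→d5:-→d6:-→d7:-→d8:-→d9:-→d10:-→d11:-→d12:-→d13:-→d14:-→d15:-→d16:-→d17:-→d18:-→d19:-→d20:-→d21:-→d22:H4→d23:-→d24:H0 -> H0
  + 39.79.199.192/28 (H0) depth=28
  + 247.141.32.0/20 (H1) depth=20
  lookup 247.141.39.144: bits 1111011110001101001001111001 walk d0:H3→d1:-→d2:-→d3:-→d4:-→d5:-→d6:-→d7:-→d8:-→d9:-→d10:-→d11:-→d12:-→d13:-→d14:-→d15:-→d16:H4→d17:-→d18:-→d19:-→d20:H1→d21:-→d22:-→d23:-→d24:-→d25:-→d26:-→d27:-→d28:H1 -> H1
  lookup 198.221.0.3: bits 11000110110111010 walk d0:H3→d1:-→d2:-→d3:-→d4:-→d5:-→d6:-→d7:-→d8:-→d9:-→d10:-→d11:-→d12:-→d13:-→d14:H0→d15:-→d16:H2→d17:- -> H2
  - 247.141.39.144/28 clear@28
  + 198.221.96.0/20 (H4) depth=20
  - 198.220.0.0/14 clear@14
  + 192.0.0.0/2 (H4) depth=2
  - 0.0.0.0/0 clear@0
  - 39.79.196.0/22 clear@22
  lookup 198.221.104.4: bits 11000110110111010110100000000100 walk d0:-→d1:-→d2:H4→d3:-→d4:-→d5:-→d6:-→d7:-→d8:-→d9:-→d10:-→d11:-→d12:-→d13:-→d14:-→d15:-→d16:H2→d17:-→d18:-→d19:-→d20:H4→d21:-→d22:-→d23:-→d24:-→d25:-→d26:-→d27:H3→d28:-→d29:-→d30:-→d31:-→d32:H2 -> H2

== LOOKUPS ==
["H4","H4","H2","H3","H4","H1","H2","H2","H3","H4","H0","H0","H0","H1","H2","H2"]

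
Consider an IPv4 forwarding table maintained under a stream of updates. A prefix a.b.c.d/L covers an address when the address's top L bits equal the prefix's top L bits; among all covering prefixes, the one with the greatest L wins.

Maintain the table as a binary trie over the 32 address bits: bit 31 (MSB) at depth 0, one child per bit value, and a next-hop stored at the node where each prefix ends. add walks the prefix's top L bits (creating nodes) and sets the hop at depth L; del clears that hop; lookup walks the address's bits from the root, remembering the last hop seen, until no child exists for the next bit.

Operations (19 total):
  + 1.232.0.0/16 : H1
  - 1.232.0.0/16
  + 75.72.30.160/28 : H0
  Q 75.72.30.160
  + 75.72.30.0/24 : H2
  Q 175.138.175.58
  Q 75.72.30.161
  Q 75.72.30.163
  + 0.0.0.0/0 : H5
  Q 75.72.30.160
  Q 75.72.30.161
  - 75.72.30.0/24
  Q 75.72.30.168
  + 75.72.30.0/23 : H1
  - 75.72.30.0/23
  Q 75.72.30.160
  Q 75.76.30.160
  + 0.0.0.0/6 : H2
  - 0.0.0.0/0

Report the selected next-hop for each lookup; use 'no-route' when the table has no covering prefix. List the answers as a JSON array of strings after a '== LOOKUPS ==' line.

Trace:
  add 1.232.0.0/16 -> H1 at depth 16
  del 1.232.0.0/16 (clear depth 16)
  add 75.72.30.160/28 -> H0 at depth 28
  Q 75.72.30.160: descend 0100101101001000000111101010 ; hops seen [H0] ; pick H0
  add 75.72.30.0/24 -> H2 at depth 24
  Q 175.138.175.58: descend ε ; hops seen [∅] ; pick no-route
  Q 75.72.30.161: descend 0100101101001000000111101010 ; hops seen [H2,H0] ; pick H0
  Q 75.72.30.163: descend 0100101101001000000111101010 ; hops seen [H2,H0] ; pick H0
  add 0.0.0.0/0 -> H5 at depth 0
  Q 75.72.30.160: descend 0100101101001000000111101010 ; hops seen [H5,H2,H0] ; pick H0
  Q 75.72.30.161: descend 0100101101001000000111101010 ; hops seen [H5,H2,H0] ; pick H0
  del 75.72.30.0/24 (clear depth 24)
  Q 75.72.30.168: descend 0100101101001000000111101010 ; hops seen [H5,H0] ; pick H0
  add 75.72.30.0/23 -> H1 at depth 23
  del 75.72.30.0/23 (clear depth 23)
  Q 75.72.30.160: descend 0100101101001000000111101010 ; hops seen [H5,H0] ; pick H0
  Q 75.76.30.160: descend 0100101101001 ; hops seen [H5] ; pick H5
  add 0.0.0.0/6 -> H2 at depth 6
  del 0.0.0.0/0 (clear depth 0)

== LOOKUPS ==
["H0","no-route","H0","H0","H0","H0","H0","H0","H5"]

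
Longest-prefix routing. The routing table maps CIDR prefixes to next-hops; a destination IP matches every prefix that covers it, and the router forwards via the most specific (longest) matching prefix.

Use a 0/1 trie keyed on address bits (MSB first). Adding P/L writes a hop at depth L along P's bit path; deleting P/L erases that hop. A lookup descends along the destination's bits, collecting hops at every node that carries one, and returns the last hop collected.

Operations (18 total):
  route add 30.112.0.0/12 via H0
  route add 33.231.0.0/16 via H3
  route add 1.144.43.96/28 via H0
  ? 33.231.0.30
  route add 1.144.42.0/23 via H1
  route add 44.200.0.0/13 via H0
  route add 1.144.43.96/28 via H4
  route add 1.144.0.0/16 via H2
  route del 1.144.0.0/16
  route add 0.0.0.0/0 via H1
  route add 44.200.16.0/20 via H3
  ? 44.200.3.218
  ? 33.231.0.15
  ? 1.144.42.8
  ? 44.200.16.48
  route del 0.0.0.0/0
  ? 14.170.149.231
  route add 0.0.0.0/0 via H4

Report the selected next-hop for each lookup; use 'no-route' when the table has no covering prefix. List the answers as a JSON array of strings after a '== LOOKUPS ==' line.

Apply in order:
  + 30.112.0.0/12 (H0) depth=12
  + 33.231.0.0/16 (H3) depth=16
  + 1.144.43.96/28 (H0) depth=28
  lookup 33.231.0.30: bits 0010000111100111 walk d0:-→d1:-→d2:-→d3:-→d4:-→d5:-→d6:-→d7:-→d8:-→d9:-→d10:-→d11:-→d12:-→d13:-→d14:-→d15:-→d16:H3 -> H3
  + 1.144.42.0/23 (H1) depth=23
  + 44.200.0.0/13 (H0) depth=13
  + 1.144.43.96/28 (H4) depth=28
  + 1.144.0.0/16 (H2) depth=16
  - 1.144.0.0/16 clear@16
  + 0.0.0.0/0 (H1) depth=0
  + 44.200.16.0/20 (H3) depth=20
  lookup 44.200.3.218: bits 0010110011001000000 walk d0:H1→d1:-→d2:-→d3:-→d4:-→d5:-→d6:-→d7:-→d8:-→d9:-→d10:-→d11:-→d12:-→d13:H0→d14:-→d15:-→d16:-→d17:-→d18:-→d19:- -> H0
  lookup 33.231.0.15: bits 0010000111100111 walk d0:H1→d1:-→d2:-→d3:-→d4:-→d5:-→d6:-→d7:-→d8:-→d9:-→d10:-→d11:-→d12:-→d13:-→d14:-→d15:-→d16:H3 -> H3
  lookup 1.144.42.8: bits 00000001100100000010101 walk d0:H1→d1:-→d2:-→d3:-→d4:-→d5:-→d6:-→d7:-→d8:-→d9:-→d10:-→d11:-→d12:-→d13:-→d14:-→d15:-→d16:-→d17:-→d18:-→d19:-→d20:-→d21:-→d22:-→d23:H1 -> H1
  lookup 44.200.16.48: bits 00101100110010000001 walk d0:H1→d1:-→d2:-→d3:-→d4:-→d5:-→d6:-→d7:-→d8:-→d9:-→d10:-→d11:-→d12:-→d13:H0→d14:-→d15:-→d16:-→d17:-→d18:-→d19:-→d20:H3 -> H3
  - 0.0.0.0/0 clear@0
  lookup 14.170.149.231: bits 0000 walk d0:-→d1:-→d2:-→d3:-→d4:- -> no-route
  + 0.0.0.0/0 (H4) depth=0

== LOOKUPS ==
["H3","H0","H3","H1","H3","no-route"]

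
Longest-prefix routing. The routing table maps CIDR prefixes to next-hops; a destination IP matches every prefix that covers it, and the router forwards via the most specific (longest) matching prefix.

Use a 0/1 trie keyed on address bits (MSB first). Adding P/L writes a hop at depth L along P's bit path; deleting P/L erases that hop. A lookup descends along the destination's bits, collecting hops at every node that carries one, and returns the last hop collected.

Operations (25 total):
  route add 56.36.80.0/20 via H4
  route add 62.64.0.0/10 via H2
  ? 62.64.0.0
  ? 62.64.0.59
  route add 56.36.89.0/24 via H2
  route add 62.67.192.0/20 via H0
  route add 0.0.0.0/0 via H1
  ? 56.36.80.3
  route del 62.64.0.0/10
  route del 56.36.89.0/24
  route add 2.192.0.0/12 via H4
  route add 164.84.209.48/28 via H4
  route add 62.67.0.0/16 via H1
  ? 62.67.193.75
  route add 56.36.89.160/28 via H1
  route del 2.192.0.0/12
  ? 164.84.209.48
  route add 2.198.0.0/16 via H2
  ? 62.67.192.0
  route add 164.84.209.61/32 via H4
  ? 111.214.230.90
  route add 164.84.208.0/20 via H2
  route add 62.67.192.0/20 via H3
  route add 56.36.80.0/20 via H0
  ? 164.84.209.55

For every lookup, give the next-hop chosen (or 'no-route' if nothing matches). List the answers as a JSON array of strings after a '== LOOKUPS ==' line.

Trace:
  + 56.36.80.0/20 (H4) depth=20
  + 62.64.0.0/10 (H2) depth=10
  Q 62.64.0.0: descend 0011111001 ; hops seen [H2] ; pick H2
  Q 62.64.0.59: descend 0011111001 ; hops seen [H2] ; pick H2
  + 56.36.89.0/24 (H2) depth=24
  + 62.67.192.0/20 (H0) depth=20
  + 0.0.0.0/0 (H1) depth=0
  Q 56.36.80.3: descend 00111000001001000101 ; hops seen [H1,H4] ; pick H4
  del 62.64.0.0/10 (clear depth 10)
  del 56.36.89.0/24 (clear depth 24)
  + 2.192.0.0/12 (H4) depth=12
  + 164.84.209.48/28 (H4) depth=28
  + 62.67.0.0/16 (H1) depth=16
  Q 62.67.193.75: descend 00111110010000111100 ; hops seen [H1,H1,H0] ; pick H0
  + 56.36.89.160/28 (H1) depth=28
  del 2.192.0.0/12 (clear depth 12)
  Q 164.84.209.48: descend 1010010001010100110100010011 ; hops seen [H1,H4] ; pick H4
  + 2.198.0.0/16 (H2) depth=16
  Q 62.67.192.0: descend 00111110010000111100 ; hops seen [H1,H1,H0] ; pick H0
  + 164.84.209.61/32 (H4) depth=32
  Q 111.214.230.90: descend 0 ; hops seen [H1] ; pick H1
  + 164.84.208.0/20 (H2) depth=20
  + 62.67.192.0/20 (H3) depth=20
  + 56.36.80.0/20 (H0) depth=20
  Q 164.84.209.55: descend 1010010001010100110100010011 ; hops seen [H1,H2,H4] ; pick H4

== LOOKUPS ==
["H2","H2","H4","H0","H4","H0","H1","H4"]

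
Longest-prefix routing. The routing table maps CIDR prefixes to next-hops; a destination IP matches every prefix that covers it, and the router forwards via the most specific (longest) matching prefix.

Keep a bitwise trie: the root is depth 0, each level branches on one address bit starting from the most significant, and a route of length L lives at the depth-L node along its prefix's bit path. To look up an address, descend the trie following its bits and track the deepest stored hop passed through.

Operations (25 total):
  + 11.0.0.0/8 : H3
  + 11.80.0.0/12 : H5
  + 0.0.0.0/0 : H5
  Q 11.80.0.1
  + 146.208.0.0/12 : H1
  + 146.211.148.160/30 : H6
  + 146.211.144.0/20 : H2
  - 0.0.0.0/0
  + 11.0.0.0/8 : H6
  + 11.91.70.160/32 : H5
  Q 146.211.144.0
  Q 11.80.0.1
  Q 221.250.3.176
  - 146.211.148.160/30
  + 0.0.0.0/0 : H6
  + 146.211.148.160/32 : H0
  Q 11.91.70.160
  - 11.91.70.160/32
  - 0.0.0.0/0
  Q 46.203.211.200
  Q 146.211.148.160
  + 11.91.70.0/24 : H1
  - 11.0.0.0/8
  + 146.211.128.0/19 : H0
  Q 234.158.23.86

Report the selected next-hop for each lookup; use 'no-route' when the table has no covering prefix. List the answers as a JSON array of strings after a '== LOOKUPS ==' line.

Trace:
  add 11.0.0.0/8 -> H3 at depth 8
  add 11.80.0.0/12 -> H5 at depth 12
  add 0.0.0.0/0 -> H5 at depth 0
  Q 11.80.0.1: descend 000010110101 ; hops seen [H5,H3,H5] ; pick H5
  add 146.208.0.0/12 -> H1 at depth 12
  add 146.211.148.160/30 -> H6 at depth 30
  add 146.211.144.0/20 -> H2 at depth 20
  - 0.0.0.0/0 clear@0
  add 11.0.0.0/8 -> H6 at depth 8
  add 11.91.70.160/32 -> H5 at depth 32
  Q 146.211.144.0: descend 100100101101001110010 ; hops seen [H1,H2] ; pick H2
  Q 11.80.0.1: descend 000010110101 ; hops seen [H6,H5] ; pick H5
  Q 221.250.3.176: descend 1 ; hops seen [∅] ; pick no-route
  - 146.211.148.160/30 clear@30
  add 0.0.0.0/0 -> H6 at depth 0
  add 146.211.148.160/32 -> H0 at depth 32
  Q 11.91.70.160: descend 00001011010110110100011010100000 ; hops seen [H6,H6,H5,H5] ; pick H5
  - 11.91.70.160/32 clear@32
  - 0.0.0.0/0 clear@0
  Q 46.203.211.200: descend 00 ; hops seen [∅] ; pick no-route
  Q 146.211.148.160: descend 10010010110100111001010010100000 ; hops seen [H1,H2,H0] ; pick H0
  add 11.91.70.0/24 -> H1 at depth 24
  - 11.0.0.0/8 clear@8
  add 146.211.128.0/19 -> H0 at depth 19
  Q 234.158.23.86: descend 1 ; hops seen [∅] ; pick no-route

== LOOKUPS ==
["H5","H2","H5","no-route","H5","no-route","H0","no-route"]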